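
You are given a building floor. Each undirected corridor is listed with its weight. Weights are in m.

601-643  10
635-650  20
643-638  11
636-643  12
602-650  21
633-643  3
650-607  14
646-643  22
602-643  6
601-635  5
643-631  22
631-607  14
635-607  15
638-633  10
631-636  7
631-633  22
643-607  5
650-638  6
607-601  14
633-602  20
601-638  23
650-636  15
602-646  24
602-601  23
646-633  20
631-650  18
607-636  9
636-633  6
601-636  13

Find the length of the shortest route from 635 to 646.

37 m

Settle nodes by increasing distance from 635:
635: 0
601: 5  (via 635)
643: 15  (via 601)
607: 15  (via 635)
636: 18  (via 601)
633: 18  (via 643)
650: 20  (via 635)
602: 21  (via 643)
631: 25  (via 636)
638: 26  (via 643)
646: 37  (via 643)
Shortest route: 635 → 601 → 643 → 646 = 37 m.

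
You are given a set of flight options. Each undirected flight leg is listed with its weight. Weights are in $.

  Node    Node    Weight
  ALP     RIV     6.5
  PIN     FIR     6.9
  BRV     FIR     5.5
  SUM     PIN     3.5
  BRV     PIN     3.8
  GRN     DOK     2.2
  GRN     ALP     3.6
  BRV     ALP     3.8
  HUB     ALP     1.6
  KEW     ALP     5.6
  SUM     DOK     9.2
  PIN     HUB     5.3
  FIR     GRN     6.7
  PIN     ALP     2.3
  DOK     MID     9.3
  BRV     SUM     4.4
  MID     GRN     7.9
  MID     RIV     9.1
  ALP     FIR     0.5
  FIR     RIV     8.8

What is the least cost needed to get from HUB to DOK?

$7.4

Compare a few routes:
HUB - ALP - FIR - GRN - DOK: 1.6+0.5+6.7+2.2 = 11
HUB - ALP - GRN - DOK: 1.6+3.6+2.2 = 7.4
HUB - PIN - ALP - GRN - DOK: 5.3+2.3+3.6+2.2 = 13.4
The minimum is $7.4 via HUB - ALP - GRN - DOK.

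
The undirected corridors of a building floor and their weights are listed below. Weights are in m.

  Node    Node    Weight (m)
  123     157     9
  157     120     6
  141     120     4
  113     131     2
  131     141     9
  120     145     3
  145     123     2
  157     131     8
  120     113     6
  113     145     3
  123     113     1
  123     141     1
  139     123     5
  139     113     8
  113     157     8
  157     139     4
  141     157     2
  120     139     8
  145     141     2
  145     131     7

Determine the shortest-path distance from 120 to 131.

Candidate routes:
120–145–141–123–113–131: 3+2+1+1+2 = 9
120–113–131: 6+2 = 8
120–145–131: 3+7 = 10
Cheapest is 120–113–131 at 8 m.

8 m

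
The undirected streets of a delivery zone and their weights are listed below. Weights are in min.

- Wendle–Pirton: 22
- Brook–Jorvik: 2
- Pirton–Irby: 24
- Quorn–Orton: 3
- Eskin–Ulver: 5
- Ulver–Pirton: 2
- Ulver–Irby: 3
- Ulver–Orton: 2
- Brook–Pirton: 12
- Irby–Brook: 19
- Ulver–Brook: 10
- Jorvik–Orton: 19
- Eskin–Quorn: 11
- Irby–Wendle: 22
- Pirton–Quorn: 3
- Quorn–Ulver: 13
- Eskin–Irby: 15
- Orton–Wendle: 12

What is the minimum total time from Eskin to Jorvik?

17 min

Compare a few routes:
Eskin–Ulver–Brook–Jorvik: 5+10+2 = 17
Eskin–Ulver–Pirton–Brook–Jorvik: 5+2+12+2 = 21
Cheapest is Eskin–Ulver–Brook–Jorvik at 17 min.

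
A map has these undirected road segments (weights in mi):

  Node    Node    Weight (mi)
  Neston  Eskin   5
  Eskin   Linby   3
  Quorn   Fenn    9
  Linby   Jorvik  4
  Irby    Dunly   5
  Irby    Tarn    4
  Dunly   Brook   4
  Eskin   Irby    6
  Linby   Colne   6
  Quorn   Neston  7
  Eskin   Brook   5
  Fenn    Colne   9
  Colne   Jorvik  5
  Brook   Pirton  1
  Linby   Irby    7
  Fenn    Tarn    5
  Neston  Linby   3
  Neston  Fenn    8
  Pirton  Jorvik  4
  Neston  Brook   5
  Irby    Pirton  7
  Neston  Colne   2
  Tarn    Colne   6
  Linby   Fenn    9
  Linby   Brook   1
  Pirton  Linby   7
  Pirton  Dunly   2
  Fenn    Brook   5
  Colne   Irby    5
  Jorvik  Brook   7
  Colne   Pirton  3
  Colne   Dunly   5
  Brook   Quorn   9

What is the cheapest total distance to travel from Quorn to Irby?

14 mi

Shortest distances from Quorn:
Quorn: 0
Neston: 7  (via Quorn)
Colne: 9  (via Neston)
Brook: 9  (via Quorn)
Fenn: 9  (via Quorn)
Pirton: 10  (via Brook)
Linby: 10  (via Neston)
Eskin: 12  (via Neston)
Dunly: 12  (via Pirton)
Tarn: 14  (via Fenn)
Irby: 14  (via Colne)
Shortest route: Quorn–Neston–Colne–Irby = 14 mi.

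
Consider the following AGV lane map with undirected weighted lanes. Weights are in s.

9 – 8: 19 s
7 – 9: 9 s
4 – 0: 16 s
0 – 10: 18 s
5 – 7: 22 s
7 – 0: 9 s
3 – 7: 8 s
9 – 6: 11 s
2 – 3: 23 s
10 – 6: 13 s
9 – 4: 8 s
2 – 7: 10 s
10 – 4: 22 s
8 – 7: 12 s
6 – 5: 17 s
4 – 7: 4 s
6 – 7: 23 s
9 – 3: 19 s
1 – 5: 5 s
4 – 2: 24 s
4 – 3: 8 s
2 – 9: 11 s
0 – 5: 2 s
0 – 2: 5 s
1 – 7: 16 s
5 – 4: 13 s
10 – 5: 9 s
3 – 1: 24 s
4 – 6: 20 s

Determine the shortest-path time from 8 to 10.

32 s

Compare a few routes:
8 → 7 → 0 → 5 → 10: 12+9+2+9 = 32
8 → 7 → 2 → 0 → 5 → 10: 12+10+5+2+9 = 38
Cheapest is 8 → 7 → 0 → 5 → 10 at 32 s.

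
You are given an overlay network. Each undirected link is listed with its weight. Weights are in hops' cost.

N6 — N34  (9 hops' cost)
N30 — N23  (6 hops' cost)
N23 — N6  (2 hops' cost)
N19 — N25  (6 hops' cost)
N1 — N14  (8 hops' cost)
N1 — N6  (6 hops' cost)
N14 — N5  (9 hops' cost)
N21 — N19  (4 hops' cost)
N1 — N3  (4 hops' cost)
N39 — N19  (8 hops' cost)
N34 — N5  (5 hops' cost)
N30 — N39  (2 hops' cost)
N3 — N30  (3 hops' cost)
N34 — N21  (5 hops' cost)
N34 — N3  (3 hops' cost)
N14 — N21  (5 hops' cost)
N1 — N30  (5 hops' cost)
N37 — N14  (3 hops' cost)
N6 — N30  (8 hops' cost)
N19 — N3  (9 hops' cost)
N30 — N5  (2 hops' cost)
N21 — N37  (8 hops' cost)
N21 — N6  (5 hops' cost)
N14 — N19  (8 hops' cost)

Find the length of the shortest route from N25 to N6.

Enumerating some paths:
N25 → N19 → N39 → N30 → N23 → N6: 6+8+2+6+2 = 24
N25 → N19 → N21 → N34 → N6: 6+4+5+9 = 24
N25 → N19 → N21 → N6: 6+4+5 = 15
Cheapest is N25 → N19 → N21 → N6 at 15 hops' cost.

15 hops' cost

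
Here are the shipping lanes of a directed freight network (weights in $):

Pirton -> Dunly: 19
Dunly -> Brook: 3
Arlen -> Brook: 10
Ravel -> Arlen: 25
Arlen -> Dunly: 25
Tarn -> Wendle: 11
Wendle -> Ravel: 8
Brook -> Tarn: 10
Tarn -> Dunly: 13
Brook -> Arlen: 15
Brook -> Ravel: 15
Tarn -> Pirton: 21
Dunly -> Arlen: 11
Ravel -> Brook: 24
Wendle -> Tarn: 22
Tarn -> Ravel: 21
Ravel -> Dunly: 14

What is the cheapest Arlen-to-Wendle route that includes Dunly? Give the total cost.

Shortest Arlen→Dunly: Arlen–Dunly = 25
Best Dunly to Wendle: Dunly–Brook–Tarn–Wendle costing 24
Total via Dunly: 25 + 24 = $49.

$49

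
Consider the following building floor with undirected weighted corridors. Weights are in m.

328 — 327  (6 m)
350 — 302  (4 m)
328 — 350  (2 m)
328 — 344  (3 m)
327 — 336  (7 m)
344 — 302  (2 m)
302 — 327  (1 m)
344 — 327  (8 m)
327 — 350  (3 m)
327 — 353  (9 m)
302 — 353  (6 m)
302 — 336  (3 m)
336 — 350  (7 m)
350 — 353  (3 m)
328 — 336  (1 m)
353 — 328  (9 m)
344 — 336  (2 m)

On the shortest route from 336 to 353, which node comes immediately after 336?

328

Compare a few routes:
336 → 302 → 353: 3+6 = 9
336 → 328 → 350 → 353: 1+2+3 = 6
Cheapest is 336 → 328 → 350 → 353 at 6 m.
So from 336 the first move is to 328.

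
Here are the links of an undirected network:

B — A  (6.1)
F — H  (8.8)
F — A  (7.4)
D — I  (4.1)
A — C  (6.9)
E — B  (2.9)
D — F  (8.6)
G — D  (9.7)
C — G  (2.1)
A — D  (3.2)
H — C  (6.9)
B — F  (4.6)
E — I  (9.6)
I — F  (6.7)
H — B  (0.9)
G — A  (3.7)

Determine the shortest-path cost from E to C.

10.7

Candidate routes:
E → B → A → G → C: 2.9+6.1+3.7+2.1 = 14.8
E → B → H → C: 2.9+0.9+6.9 = 10.7
E → B → A → C: 2.9+6.1+6.9 = 15.9
The minimum is 10.7 via E → B → H → C.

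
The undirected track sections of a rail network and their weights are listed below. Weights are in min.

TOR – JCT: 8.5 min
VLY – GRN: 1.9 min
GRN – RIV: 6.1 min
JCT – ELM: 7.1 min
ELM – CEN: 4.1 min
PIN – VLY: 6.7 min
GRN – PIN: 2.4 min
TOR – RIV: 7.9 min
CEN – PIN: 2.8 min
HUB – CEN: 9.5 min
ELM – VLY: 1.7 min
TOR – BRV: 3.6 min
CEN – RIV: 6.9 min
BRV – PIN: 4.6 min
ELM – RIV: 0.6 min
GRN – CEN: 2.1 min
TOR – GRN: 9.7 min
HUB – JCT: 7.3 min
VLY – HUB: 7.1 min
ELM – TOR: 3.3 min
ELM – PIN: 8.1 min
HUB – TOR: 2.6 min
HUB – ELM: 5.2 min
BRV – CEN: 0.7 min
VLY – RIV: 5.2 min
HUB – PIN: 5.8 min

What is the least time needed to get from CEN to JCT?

Settle nodes by increasing distance from CEN:
CEN: 0
BRV: 0.7  (via CEN)
GRN: 2.1  (via CEN)
PIN: 2.8  (via CEN)
VLY: 4  (via GRN)
ELM: 4.1  (via CEN)
TOR: 4.3  (via BRV)
RIV: 4.7  (via ELM)
HUB: 6.9  (via TOR)
JCT: 11.2  (via ELM)
Shortest route: CEN → ELM → JCT = 11.2 min.

11.2 min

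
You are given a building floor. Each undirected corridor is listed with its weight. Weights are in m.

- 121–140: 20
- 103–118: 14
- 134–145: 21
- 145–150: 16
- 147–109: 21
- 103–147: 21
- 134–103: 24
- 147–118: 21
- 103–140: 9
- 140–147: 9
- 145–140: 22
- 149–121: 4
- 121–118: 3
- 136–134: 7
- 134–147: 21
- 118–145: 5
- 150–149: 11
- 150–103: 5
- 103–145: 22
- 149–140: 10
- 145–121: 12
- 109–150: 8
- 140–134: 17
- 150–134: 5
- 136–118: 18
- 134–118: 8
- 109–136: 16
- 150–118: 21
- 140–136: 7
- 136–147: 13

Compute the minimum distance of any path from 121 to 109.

23 m

Enumerating some paths:
121–149–150–109: 4+11+8 = 23
121–118–103–150–109: 3+14+5+8 = 30
121–118–134–150–109: 3+8+5+8 = 24
Cheapest is 121–149–150–109 at 23 m.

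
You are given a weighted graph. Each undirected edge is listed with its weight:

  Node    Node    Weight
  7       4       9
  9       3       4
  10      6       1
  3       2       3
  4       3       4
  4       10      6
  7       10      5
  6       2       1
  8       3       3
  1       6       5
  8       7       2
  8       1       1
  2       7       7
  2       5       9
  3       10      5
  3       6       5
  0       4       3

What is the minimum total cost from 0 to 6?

10

Running Dijkstra from 0:
0: 0
4: 3  (via 0)
3: 7  (via 4)
10: 9  (via 4)
2: 10  (via 3)
6: 10  (via 10)
Shortest route: 0–4–10–6 = 10.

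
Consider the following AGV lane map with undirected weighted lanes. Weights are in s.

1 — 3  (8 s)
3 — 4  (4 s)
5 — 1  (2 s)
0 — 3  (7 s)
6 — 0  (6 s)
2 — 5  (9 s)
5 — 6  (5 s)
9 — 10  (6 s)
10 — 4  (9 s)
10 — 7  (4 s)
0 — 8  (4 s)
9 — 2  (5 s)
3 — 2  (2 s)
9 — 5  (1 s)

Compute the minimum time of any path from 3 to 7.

Shortest distances from 3:
3: 0
2: 2  (via 3)
4: 4  (via 3)
0: 7  (via 3)
9: 7  (via 2)
1: 8  (via 3)
5: 8  (via 9)
8: 11  (via 0)
6: 13  (via 0)
10: 13  (via 4)
7: 17  (via 10)
Shortest route: 3 → 4 → 10 → 7 = 17 s.

17 s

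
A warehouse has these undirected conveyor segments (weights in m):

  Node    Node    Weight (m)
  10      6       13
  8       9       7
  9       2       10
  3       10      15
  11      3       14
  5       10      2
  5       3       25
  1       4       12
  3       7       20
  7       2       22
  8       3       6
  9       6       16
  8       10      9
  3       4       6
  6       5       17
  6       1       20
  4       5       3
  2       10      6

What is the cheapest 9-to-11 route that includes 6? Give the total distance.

Shortest 9→6: 9 → 6 = 16
Shortest 6→11: 6 → 10 → 5 → 4 → 3 → 11 = 38
Total via 6: 16 + 38 = 54 m.

54 m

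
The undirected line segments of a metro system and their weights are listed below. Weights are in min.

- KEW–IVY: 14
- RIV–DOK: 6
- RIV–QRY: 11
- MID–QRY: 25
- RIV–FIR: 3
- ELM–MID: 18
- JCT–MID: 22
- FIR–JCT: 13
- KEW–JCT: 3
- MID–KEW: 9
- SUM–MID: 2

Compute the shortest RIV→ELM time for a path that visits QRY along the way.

Shortest RIV→QRY: RIV → QRY = 11
Shortest QRY→ELM: QRY → MID → ELM = 43
Total via QRY: 11 + 43 = 54 min.

54 min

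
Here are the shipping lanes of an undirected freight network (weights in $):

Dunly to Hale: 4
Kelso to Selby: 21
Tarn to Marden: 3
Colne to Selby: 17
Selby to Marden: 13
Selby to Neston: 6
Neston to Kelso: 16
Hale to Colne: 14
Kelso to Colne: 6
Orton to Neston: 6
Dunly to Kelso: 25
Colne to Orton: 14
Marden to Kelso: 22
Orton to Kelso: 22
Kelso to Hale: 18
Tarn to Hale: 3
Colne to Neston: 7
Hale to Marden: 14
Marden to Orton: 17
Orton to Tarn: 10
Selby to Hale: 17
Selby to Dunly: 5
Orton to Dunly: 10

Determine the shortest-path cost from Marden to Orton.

Enumerating some paths:
Marden - Orton: 17 = 17
Marden - Tarn - Orton: 3+10 = 13
The minimum is $13 via Marden - Tarn - Orton.

$13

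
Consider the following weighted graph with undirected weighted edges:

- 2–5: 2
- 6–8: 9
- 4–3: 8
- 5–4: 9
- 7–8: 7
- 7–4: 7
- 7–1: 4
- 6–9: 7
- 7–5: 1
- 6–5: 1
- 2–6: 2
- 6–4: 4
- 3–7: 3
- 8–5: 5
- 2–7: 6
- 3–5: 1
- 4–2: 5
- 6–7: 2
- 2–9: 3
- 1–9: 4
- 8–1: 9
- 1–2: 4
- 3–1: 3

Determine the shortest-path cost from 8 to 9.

Candidate routes:
8–5–2–9: 5+2+3 = 10
8–5–6–2–9: 5+1+2+3 = 11
The minimum is 10 via 8–5–2–9.

10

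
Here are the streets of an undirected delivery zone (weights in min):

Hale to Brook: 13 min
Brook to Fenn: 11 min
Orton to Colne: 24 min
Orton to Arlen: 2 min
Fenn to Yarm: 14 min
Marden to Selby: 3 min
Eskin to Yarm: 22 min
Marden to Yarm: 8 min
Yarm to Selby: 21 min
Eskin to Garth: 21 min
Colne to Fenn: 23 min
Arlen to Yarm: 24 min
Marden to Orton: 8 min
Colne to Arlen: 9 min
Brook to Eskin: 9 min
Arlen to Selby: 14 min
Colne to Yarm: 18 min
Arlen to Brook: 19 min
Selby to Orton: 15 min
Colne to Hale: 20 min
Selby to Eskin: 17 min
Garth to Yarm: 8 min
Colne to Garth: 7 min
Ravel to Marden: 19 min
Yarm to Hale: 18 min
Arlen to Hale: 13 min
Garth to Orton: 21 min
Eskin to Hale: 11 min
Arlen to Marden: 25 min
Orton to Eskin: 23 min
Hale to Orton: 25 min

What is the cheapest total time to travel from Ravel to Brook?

Enumerating some paths:
Ravel–Marden–Yarm–Fenn–Brook: 19+8+14+11 = 52
Ravel–Marden–Orton–Arlen–Brook: 19+8+2+19 = 48
The minimum is 48 min via Ravel–Marden–Orton–Arlen–Brook.

48 min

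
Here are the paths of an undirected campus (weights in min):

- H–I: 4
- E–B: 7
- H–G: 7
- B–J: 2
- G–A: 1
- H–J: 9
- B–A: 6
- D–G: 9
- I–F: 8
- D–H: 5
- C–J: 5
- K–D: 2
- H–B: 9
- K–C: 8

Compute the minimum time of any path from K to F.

19 min

Candidate routes:
K - D - H - I - F: 2+5+4+8 = 19
K - D - G - H - I - F: 2+9+7+4+8 = 30
K - C - J - H - I - F: 8+5+9+4+8 = 34
Cheapest is K - D - H - I - F at 19 min.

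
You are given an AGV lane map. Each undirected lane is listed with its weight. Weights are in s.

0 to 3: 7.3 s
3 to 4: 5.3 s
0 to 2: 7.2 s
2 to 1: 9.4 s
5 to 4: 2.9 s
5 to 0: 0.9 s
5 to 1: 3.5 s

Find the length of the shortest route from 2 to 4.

Compare a few routes:
2 → 0 → 3 → 4: 7.2+7.3+5.3 = 19.8
2 → 1 → 5 → 4: 9.4+3.5+2.9 = 15.8
2 → 0 → 5 → 4: 7.2+0.9+2.9 = 11
The minimum is 11 s via 2 → 0 → 5 → 4.

11 s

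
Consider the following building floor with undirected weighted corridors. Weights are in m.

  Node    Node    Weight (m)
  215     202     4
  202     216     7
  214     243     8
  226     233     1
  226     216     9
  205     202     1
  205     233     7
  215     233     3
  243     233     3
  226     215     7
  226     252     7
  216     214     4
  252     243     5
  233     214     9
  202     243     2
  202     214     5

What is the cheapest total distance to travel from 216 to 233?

Settle nodes by increasing distance from 216:
216: 0
214: 4  (via 216)
202: 7  (via 216)
205: 8  (via 202)
243: 9  (via 202)
226: 9  (via 216)
233: 10  (via 226)
Shortest route: 216–226–233 = 10 m.

10 m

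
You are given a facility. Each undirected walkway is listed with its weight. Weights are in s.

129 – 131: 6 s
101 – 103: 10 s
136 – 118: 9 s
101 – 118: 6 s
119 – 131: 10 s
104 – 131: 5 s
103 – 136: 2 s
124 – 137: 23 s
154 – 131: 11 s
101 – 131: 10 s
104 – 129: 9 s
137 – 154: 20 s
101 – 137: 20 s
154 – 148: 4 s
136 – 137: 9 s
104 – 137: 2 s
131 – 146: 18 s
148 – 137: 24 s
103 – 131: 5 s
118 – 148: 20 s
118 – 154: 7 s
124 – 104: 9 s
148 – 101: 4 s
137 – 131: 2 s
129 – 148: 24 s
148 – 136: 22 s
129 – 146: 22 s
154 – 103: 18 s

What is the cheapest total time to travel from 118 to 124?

29 s

Running Dijkstra from 118:
118: 0
101: 6  (via 118)
154: 7  (via 118)
136: 9  (via 118)
148: 10  (via 101)
103: 11  (via 136)
131: 16  (via 101)
137: 18  (via 136)
104: 20  (via 137)
129: 22  (via 131)
119: 26  (via 131)
124: 29  (via 104)
Shortest route: 118 → 136 → 137 → 104 → 124 = 29 s.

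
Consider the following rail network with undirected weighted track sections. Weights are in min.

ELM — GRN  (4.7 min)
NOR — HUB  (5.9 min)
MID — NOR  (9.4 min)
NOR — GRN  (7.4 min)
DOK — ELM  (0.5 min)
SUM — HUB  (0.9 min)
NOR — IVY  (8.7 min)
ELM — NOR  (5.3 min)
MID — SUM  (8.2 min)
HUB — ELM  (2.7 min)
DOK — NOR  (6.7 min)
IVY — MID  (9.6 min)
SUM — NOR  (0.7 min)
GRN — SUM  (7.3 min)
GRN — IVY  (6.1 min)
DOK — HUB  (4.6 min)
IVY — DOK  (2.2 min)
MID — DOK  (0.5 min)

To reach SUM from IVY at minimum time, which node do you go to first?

Enumerating some paths:
IVY–DOK–ELM–HUB–SUM: 2.2+0.5+2.7+0.9 = 6.3
IVY–DOK–HUB–SUM: 2.2+4.6+0.9 = 7.7
The minimum is 6.3 min via IVY–DOK–ELM–HUB–SUM.
So from IVY the first move is to DOK.

DOK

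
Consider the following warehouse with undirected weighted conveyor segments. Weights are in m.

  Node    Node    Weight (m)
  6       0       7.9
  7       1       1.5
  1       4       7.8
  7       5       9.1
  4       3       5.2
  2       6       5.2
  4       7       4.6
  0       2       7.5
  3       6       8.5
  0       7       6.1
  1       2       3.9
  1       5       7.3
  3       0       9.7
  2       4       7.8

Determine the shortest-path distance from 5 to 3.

Shortest distances from 5:
5: 0
1: 7.3  (via 5)
7: 8.8  (via 1)
2: 11.2  (via 1)
4: 13.4  (via 7)
0: 14.9  (via 7)
6: 16.4  (via 2)
3: 18.6  (via 4)
Shortest route: 5–1–7–4–3 = 18.6 m.

18.6 m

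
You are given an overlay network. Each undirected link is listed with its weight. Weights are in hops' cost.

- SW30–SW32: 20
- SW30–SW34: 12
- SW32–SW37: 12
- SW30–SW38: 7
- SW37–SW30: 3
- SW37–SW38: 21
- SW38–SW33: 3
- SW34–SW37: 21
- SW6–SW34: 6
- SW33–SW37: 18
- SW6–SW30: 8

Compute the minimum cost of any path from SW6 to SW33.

18 hops' cost

Compare a few routes:
SW6 → SW30 → SW37 → SW33: 8+3+18 = 29
SW6 → SW30 → SW38 → SW33: 8+7+3 = 18
SW6 → SW30 → SW37 → SW38 → SW33: 8+3+21+3 = 35
SW6 → SW34 → SW30 → SW38 → SW33: 6+12+7+3 = 28
The minimum is 18 hops' cost via SW6 → SW30 → SW38 → SW33.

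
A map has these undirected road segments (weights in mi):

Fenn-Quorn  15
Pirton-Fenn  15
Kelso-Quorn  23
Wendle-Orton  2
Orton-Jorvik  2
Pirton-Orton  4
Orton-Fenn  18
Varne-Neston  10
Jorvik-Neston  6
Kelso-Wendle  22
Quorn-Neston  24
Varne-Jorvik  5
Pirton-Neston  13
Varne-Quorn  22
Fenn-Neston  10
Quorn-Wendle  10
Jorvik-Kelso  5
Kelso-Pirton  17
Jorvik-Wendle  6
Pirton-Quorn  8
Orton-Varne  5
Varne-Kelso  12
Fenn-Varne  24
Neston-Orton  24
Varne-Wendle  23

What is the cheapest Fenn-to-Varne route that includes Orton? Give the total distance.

Shortest Fenn→Orton: Fenn–Orton = 18
Shortest Orton→Varne: Orton–Varne = 5
Total via Orton: 18 + 5 = 23 mi.

23 mi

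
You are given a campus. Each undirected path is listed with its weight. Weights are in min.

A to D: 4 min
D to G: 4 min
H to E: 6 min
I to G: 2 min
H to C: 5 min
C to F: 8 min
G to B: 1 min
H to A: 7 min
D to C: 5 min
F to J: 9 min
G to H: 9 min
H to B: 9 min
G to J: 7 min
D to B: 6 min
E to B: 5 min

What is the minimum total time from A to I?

10 min

Compare a few routes:
A–D–G–I: 4+4+2 = 10
A–H–G–I: 7+9+2 = 18
A–D–B–G–I: 4+6+1+2 = 13
The minimum is 10 min via A–D–G–I.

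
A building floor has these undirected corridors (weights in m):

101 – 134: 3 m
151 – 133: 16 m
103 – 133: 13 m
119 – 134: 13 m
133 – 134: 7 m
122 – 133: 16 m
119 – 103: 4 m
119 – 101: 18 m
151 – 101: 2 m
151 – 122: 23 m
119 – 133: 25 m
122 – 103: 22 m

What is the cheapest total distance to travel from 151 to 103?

22 m

Settle nodes by increasing distance from 151:
151: 0
101: 2  (via 151)
134: 5  (via 101)
133: 12  (via 134)
119: 18  (via 134)
103: 22  (via 119)
Shortest route: 151 → 101 → 134 → 119 → 103 = 22 m.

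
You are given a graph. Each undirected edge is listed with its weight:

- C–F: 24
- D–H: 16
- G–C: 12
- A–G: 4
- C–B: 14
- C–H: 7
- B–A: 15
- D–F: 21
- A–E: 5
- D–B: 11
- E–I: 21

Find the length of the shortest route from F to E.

Running Dijkstra from F:
F: 0
D: 21  (via F)
C: 24  (via F)
H: 31  (via C)
B: 32  (via D)
G: 36  (via C)
A: 40  (via G)
E: 45  (via A)
Shortest route: F–C–G–A–E = 45.

45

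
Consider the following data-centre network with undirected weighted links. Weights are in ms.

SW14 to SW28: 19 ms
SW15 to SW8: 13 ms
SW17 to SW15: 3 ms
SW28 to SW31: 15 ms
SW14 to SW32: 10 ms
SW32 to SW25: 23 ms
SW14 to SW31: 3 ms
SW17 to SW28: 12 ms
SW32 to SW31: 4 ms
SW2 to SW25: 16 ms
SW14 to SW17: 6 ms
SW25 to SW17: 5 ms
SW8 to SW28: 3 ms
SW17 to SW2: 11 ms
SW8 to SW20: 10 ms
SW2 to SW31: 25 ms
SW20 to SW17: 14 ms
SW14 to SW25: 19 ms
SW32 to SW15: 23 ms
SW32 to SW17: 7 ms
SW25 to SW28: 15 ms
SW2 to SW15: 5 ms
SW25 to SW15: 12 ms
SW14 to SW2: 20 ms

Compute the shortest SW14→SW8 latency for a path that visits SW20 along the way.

30 ms

Shortest SW14→SW20: SW14 → SW17 → SW20 = 20
Best SW20 to SW8: SW20 → SW8 costing 10
Total via SW20: 20 + 10 = 30 ms.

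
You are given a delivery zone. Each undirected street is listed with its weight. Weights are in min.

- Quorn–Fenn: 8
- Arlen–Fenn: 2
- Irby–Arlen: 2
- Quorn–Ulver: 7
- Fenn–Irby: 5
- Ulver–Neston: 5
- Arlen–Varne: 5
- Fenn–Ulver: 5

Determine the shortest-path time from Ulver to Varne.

12 min

Settle nodes by increasing distance from Ulver:
Ulver: 0
Fenn: 5  (via Ulver)
Neston: 5  (via Ulver)
Arlen: 7  (via Fenn)
Quorn: 7  (via Ulver)
Irby: 9  (via Arlen)
Varne: 12  (via Arlen)
Shortest route: Ulver → Fenn → Arlen → Varne = 12 min.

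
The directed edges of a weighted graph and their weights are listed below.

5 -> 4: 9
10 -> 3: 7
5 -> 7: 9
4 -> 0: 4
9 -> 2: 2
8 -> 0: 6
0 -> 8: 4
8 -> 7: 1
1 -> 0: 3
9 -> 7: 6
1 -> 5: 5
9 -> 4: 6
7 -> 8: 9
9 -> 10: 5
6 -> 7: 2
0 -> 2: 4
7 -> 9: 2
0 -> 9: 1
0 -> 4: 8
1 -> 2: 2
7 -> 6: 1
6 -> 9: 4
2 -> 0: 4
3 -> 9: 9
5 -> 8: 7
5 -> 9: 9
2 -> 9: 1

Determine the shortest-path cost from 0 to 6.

Candidate routes:
0 - 2 - 9 - 7 - 6: 4+1+6+1 = 12
0 - 8 - 7 - 6: 4+1+1 = 6
0 - 9 - 7 - 6: 1+6+1 = 8
Cheapest is 0 - 8 - 7 - 6 at 6.

6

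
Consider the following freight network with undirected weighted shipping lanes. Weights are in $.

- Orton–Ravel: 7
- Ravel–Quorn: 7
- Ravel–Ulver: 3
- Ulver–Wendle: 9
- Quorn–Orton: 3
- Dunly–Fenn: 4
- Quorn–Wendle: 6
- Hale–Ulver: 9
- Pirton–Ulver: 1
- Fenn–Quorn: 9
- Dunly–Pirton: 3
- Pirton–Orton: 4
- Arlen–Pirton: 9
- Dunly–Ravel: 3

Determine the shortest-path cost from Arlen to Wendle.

Running Dijkstra from Arlen:
Arlen: 0
Pirton: 9  (via Arlen)
Ulver: 10  (via Pirton)
Dunly: 12  (via Pirton)
Orton: 13  (via Pirton)
Ravel: 13  (via Ulver)
Fenn: 16  (via Dunly)
Quorn: 16  (via Orton)
Hale: 19  (via Ulver)
Wendle: 19  (via Ulver)
Shortest route: Arlen–Pirton–Ulver–Wendle = $19.

$19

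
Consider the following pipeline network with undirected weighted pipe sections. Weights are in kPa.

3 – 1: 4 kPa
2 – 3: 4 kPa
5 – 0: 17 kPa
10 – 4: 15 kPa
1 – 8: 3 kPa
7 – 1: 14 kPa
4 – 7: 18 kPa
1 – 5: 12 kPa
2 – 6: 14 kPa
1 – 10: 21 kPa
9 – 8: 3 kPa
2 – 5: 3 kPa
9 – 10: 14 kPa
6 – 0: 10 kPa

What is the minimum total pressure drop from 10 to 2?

Running Dijkstra from 10:
10: 0
9: 14  (via 10)
4: 15  (via 10)
8: 17  (via 9)
1: 20  (via 8)
3: 24  (via 1)
2: 28  (via 3)
Shortest route: 10 → 9 → 8 → 1 → 3 → 2 = 28 kPa.

28 kPa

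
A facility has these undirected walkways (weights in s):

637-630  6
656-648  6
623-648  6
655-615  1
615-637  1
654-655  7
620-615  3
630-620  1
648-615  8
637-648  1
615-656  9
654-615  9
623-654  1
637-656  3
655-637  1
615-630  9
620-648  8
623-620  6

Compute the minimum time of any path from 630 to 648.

Settle nodes by increasing distance from 630:
630: 0
620: 1  (via 630)
615: 4  (via 620)
637: 5  (via 615)
655: 5  (via 615)
648: 6  (via 637)
Shortest route: 630–620–615–637–648 = 6 s.

6 s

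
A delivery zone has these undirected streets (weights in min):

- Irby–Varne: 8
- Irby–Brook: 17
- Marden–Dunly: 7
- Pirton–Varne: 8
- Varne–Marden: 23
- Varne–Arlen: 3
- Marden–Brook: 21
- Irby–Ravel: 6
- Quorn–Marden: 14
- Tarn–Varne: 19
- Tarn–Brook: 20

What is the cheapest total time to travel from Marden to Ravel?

Compare a few routes:
Marden - Varne - Irby - Ravel: 23+8+6 = 37
Marden - Brook - Irby - Ravel: 21+17+6 = 44
Marden - Brook - Tarn - Varne - Irby - Ravel: 21+20+19+8+6 = 74
The minimum is 37 min via Marden - Varne - Irby - Ravel.

37 min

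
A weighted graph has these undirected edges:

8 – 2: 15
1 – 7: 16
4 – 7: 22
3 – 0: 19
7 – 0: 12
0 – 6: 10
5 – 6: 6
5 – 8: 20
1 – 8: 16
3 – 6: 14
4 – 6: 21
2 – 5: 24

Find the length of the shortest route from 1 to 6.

Candidate routes:
1 - 7 - 0 - 6: 16+12+10 = 38
1 - 8 - 5 - 6: 16+20+6 = 42
The minimum is 38 via 1 - 7 - 0 - 6.

38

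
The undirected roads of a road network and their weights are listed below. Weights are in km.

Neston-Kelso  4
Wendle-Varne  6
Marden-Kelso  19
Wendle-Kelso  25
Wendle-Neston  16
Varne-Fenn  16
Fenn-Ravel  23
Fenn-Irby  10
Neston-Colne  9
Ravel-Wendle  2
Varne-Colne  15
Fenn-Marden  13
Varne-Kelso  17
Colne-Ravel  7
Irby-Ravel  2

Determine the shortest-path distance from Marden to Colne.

32 km

Candidate routes:
Marden → Fenn → Ravel → Colne: 13+23+7 = 43
Marden → Kelso → Neston → Colne: 19+4+9 = 32
The minimum is 32 km via Marden → Kelso → Neston → Colne.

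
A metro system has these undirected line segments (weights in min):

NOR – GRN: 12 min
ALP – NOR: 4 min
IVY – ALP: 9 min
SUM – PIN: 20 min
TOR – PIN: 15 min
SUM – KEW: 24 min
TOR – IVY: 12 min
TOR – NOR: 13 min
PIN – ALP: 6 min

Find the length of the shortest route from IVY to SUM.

35 min

Compare a few routes:
IVY → TOR → PIN → SUM: 12+15+20 = 47
IVY → TOR → NOR → ALP → PIN → SUM: 12+13+4+6+20 = 55
IVY → ALP → PIN → SUM: 9+6+20 = 35
IVY → ALP → NOR → TOR → PIN → SUM: 9+4+13+15+20 = 61
The minimum is 35 min via IVY → ALP → PIN → SUM.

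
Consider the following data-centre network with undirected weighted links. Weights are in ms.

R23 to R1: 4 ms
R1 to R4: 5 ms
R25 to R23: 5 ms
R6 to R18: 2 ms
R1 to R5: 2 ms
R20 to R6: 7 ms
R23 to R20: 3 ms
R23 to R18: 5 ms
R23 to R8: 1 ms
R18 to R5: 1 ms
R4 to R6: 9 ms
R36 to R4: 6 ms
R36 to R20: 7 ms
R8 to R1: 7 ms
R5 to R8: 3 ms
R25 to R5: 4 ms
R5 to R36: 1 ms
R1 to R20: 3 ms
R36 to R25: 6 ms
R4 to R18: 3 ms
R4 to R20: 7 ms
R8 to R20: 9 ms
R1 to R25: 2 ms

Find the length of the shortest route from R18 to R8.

Candidate routes:
R18 → R23 → R8: 5+1 = 6
R18 → R5 → R8: 1+3 = 4
Cheapest is R18 → R5 → R8 at 4 ms.

4 ms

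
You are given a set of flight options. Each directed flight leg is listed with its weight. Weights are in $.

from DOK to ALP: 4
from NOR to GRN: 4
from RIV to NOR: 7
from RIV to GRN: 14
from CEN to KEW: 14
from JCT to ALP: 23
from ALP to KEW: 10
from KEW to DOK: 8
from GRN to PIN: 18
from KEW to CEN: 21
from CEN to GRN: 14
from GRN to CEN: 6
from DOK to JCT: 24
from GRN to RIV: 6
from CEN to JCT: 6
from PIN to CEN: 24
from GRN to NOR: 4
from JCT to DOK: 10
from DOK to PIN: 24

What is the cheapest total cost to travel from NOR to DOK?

$26

Compare a few routes:
NOR → GRN → CEN → KEW → DOK: 4+6+14+8 = 32
NOR → GRN → CEN → JCT → DOK: 4+6+6+10 = 26
NOR → GRN → PIN → CEN → JCT → DOK: 4+18+24+6+10 = 62
NOR → GRN → CEN → JCT → ALP → KEW → DOK: 4+6+6+23+10+8 = 57
Cheapest is NOR → GRN → CEN → JCT → DOK at $26.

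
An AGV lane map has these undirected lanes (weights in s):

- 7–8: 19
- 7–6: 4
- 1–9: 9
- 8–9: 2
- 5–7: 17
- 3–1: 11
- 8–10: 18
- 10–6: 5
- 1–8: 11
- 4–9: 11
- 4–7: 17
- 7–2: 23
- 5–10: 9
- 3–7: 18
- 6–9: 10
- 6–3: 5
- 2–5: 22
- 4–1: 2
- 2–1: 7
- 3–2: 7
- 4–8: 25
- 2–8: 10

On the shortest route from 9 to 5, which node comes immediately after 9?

Enumerating some paths:
9–8–10–5: 2+18+9 = 29
9–6–10–5: 10+5+9 = 24
The minimum is 24 s via 9–6–10–5.
So from 9 the first move is to 6.

6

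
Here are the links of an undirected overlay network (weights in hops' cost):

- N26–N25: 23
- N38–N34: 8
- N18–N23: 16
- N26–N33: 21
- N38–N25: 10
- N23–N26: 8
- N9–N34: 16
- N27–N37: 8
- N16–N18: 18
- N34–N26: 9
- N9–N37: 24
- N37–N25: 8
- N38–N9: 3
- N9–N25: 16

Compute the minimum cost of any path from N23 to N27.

47 hops' cost

Shortest distances from N23:
N23: 0
N26: 8  (via N23)
N18: 16  (via N23)
N34: 17  (via N26)
N38: 25  (via N34)
N9: 28  (via N38)
N33: 29  (via N26)
N25: 31  (via N26)
N16: 34  (via N18)
N37: 39  (via N25)
N27: 47  (via N37)
Shortest route: N23–N26–N25–N37–N27 = 47 hops' cost.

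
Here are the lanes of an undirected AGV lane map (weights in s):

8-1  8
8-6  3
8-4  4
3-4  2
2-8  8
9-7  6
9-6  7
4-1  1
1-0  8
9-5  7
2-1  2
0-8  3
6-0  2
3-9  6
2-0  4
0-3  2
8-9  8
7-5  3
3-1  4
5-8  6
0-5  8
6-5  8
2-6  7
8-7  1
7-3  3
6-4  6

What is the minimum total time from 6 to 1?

Shortest distances from 6:
6: 0
0: 2  (via 6)
8: 3  (via 6)
3: 4  (via 0)
7: 4  (via 8)
2: 6  (via 0)
4: 6  (via 6)
1: 7  (via 4)
Shortest route: 6–4–1 = 7 s.

7 s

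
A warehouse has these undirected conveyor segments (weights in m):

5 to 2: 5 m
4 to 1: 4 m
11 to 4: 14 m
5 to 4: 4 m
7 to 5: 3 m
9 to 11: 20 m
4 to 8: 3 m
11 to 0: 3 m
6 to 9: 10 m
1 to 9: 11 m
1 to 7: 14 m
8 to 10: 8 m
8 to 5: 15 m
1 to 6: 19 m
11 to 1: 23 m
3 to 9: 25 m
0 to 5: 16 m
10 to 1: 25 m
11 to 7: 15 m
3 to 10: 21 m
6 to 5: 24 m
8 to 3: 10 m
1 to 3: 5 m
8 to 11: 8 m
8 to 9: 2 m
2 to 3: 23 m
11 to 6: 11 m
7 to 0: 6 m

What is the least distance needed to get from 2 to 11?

Running Dijkstra from 2:
2: 0
5: 5  (via 2)
7: 8  (via 5)
4: 9  (via 5)
8: 12  (via 4)
1: 13  (via 4)
0: 14  (via 7)
9: 14  (via 8)
11: 17  (via 0)
Shortest route: 2–5–7–0–11 = 17 m.

17 m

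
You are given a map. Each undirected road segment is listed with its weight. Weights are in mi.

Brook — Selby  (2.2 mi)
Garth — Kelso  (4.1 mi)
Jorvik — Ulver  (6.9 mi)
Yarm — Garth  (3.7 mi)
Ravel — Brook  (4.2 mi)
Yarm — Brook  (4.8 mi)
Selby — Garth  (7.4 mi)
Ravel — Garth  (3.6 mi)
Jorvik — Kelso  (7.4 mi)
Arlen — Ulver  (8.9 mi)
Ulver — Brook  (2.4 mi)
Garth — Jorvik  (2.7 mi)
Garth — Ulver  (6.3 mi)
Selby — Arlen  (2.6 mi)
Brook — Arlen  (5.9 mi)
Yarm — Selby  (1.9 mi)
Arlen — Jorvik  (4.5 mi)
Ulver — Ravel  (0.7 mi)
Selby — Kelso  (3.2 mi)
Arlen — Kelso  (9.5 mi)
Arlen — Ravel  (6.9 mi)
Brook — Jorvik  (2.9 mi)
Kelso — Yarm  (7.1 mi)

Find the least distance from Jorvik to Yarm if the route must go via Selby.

7 mi

Best Jorvik to Selby: Jorvik–Brook–Selby costing 5.1
Best Selby to Yarm: Selby–Yarm costing 1.9
Total via Selby: 5.1 + 1.9 = 7 mi.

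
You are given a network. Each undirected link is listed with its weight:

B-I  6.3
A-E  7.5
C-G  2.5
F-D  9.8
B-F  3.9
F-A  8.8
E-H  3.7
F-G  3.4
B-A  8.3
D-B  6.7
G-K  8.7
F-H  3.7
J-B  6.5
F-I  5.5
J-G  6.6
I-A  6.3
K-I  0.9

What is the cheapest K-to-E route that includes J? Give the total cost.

31.1

Best K to J: K → I → B → J costing 13.7
Shortest J→E: J → G → F → H → E = 17.4
Total via J: 13.7 + 17.4 = 31.1.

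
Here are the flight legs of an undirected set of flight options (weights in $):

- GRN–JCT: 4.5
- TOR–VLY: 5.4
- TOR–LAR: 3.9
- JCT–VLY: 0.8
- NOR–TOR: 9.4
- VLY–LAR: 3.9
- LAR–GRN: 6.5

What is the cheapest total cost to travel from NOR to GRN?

$19.8

Enumerating some paths:
NOR - TOR - LAR - GRN: 9.4+3.9+6.5 = 19.8
NOR - TOR - LAR - VLY - JCT - GRN: 9.4+3.9+3.9+0.8+4.5 = 22.5
NOR - TOR - VLY - JCT - GRN: 9.4+5.4+0.8+4.5 = 20.1
Cheapest is NOR - TOR - LAR - GRN at $19.8.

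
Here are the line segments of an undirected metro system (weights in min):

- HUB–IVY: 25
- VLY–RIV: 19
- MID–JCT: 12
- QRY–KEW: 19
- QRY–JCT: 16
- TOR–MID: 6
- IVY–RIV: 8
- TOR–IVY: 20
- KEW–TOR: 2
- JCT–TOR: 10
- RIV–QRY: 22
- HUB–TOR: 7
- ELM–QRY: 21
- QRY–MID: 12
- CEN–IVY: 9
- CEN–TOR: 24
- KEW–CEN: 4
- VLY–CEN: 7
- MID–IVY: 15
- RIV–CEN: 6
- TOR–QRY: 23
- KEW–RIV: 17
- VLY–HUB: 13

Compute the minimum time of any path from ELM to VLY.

Settle nodes by increasing distance from ELM:
ELM: 0
QRY: 21  (via ELM)
MID: 33  (via QRY)
JCT: 37  (via QRY)
TOR: 39  (via MID)
KEW: 40  (via QRY)
RIV: 43  (via QRY)
CEN: 44  (via KEW)
HUB: 46  (via TOR)
IVY: 48  (via MID)
VLY: 51  (via CEN)
Shortest route: ELM → QRY → KEW → CEN → VLY = 51 min.

51 min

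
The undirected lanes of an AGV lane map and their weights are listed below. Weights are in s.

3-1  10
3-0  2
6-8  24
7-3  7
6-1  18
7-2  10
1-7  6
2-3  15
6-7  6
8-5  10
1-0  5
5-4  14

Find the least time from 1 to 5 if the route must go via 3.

Shortest 1→3: 1–0–3 = 7
Best 3 to 5: 3–7–6–8–5 costing 47
Total via 3: 7 + 47 = 54 s.

54 s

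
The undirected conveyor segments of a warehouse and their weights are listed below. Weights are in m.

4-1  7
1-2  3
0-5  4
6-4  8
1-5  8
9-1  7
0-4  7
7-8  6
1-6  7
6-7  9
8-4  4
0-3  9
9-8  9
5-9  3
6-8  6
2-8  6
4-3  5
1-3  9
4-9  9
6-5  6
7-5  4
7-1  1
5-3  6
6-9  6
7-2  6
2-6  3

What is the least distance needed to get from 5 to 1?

Shortest distances from 5:
5: 0
9: 3  (via 5)
0: 4  (via 5)
7: 4  (via 5)
1: 5  (via 7)
Shortest route: 5–7–1 = 5 m.

5 m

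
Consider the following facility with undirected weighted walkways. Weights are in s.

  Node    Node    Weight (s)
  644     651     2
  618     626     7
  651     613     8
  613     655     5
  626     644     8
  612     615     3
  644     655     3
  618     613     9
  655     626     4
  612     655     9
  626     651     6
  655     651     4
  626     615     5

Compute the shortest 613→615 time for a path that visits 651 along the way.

19 s

Shortest 613→651: 613 → 651 = 8
Best 651 to 615: 651 → 626 → 615 costing 11
Total via 651: 8 + 11 = 19 s.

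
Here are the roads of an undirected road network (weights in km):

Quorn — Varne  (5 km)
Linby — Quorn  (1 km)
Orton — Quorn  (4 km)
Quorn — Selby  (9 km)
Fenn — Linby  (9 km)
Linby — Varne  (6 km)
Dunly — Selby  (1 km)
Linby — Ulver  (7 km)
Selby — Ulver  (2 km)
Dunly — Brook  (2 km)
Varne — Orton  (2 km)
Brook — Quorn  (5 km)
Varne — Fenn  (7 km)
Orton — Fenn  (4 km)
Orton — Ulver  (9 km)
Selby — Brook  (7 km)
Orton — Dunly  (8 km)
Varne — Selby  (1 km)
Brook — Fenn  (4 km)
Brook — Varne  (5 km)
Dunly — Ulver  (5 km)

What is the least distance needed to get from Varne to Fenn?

6 km

Settle nodes by increasing distance from Varne:
Varne: 0
Selby: 1  (via Varne)
Dunly: 2  (via Selby)
Orton: 2  (via Varne)
Ulver: 3  (via Selby)
Brook: 4  (via Dunly)
Quorn: 5  (via Varne)
Linby: 6  (via Varne)
Fenn: 6  (via Orton)
Shortest route: Varne–Orton–Fenn = 6 km.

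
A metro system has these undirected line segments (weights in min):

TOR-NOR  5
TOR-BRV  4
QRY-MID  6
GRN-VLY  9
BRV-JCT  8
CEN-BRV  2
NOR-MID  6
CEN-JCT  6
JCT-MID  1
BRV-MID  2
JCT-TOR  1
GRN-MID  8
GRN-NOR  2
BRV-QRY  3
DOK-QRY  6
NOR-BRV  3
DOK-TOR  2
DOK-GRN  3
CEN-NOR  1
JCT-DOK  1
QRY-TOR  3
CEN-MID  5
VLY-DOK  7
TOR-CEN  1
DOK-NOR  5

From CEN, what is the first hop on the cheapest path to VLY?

TOR

Enumerating some paths:
CEN–NOR–GRN–VLY: 1+2+9 = 12
CEN–TOR–DOK–VLY: 1+2+7 = 10
Cheapest is CEN–TOR–DOK–VLY at 10 min.
So from CEN the first move is to TOR.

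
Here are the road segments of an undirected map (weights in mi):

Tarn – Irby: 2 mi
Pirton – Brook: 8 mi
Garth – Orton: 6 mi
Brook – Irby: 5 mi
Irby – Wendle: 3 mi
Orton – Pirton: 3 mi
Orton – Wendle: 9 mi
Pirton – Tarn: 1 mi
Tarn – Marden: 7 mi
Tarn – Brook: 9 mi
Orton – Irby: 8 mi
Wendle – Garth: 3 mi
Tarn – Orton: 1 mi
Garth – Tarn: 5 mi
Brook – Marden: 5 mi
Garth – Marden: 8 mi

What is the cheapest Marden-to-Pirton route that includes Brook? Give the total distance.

13 mi

Best Marden to Brook: Marden–Brook costing 5
Shortest Brook→Pirton: Brook–Pirton = 8
Total via Brook: 5 + 8 = 13 mi.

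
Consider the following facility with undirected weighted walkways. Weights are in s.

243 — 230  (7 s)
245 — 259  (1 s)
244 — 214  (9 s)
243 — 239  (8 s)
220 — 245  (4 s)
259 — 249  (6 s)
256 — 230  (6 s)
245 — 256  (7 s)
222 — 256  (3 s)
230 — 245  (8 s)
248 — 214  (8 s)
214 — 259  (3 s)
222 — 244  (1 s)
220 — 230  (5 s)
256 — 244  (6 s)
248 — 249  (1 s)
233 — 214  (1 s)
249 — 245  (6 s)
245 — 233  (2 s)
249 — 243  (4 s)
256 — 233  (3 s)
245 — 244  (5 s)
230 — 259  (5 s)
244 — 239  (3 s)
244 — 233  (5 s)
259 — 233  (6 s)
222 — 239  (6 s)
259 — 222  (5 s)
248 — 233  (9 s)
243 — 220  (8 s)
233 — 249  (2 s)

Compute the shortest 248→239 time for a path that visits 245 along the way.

13 s

Best 248 to 245: 248–249–233–245 costing 5
Best 245 to 239: 245–244–239 costing 8
Total via 245: 5 + 8 = 13 s.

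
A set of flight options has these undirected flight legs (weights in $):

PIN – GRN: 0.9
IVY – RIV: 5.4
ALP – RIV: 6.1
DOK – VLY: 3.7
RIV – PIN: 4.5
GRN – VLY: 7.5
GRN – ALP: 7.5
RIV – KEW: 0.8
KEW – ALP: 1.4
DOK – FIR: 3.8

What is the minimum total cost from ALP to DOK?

$18.7

Candidate routes:
ALP–KEW–RIV–PIN–GRN–VLY–DOK: 1.4+0.8+4.5+0.9+7.5+3.7 = 18.8
ALP–RIV–PIN–GRN–VLY–DOK: 6.1+4.5+0.9+7.5+3.7 = 22.7
ALP–GRN–VLY–DOK: 7.5+7.5+3.7 = 18.7
Cheapest is ALP–GRN–VLY–DOK at $18.7.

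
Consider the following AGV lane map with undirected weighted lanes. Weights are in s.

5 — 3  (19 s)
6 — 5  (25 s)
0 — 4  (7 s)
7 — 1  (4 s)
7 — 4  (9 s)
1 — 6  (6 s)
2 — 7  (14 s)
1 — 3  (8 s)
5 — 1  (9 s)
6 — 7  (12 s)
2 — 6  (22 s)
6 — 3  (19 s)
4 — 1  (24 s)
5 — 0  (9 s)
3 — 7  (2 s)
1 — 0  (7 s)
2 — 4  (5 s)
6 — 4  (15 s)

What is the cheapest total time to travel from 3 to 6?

Settle nodes by increasing distance from 3:
3: 0
7: 2  (via 3)
1: 6  (via 7)
4: 11  (via 7)
6: 12  (via 1)
Shortest route: 3–7–1–6 = 12 s.

12 s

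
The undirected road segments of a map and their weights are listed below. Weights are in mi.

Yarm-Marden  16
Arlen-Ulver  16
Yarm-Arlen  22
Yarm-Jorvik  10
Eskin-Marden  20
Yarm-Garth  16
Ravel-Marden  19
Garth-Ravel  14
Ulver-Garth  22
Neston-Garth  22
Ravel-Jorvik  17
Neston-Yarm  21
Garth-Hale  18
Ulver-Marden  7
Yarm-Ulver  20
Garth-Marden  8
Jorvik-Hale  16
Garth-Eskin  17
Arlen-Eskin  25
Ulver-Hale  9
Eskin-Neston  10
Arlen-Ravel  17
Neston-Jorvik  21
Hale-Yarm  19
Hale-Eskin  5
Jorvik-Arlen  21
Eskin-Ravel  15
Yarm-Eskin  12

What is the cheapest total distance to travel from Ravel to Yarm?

27 mi

Candidate routes:
Ravel - Marden - Yarm: 19+16 = 35
Ravel - Garth - Yarm: 14+16 = 30
Ravel - Garth - Marden - Yarm: 14+8+16 = 38
Ravel - Eskin - Yarm: 15+12 = 27
Cheapest is Ravel - Eskin - Yarm at 27 mi.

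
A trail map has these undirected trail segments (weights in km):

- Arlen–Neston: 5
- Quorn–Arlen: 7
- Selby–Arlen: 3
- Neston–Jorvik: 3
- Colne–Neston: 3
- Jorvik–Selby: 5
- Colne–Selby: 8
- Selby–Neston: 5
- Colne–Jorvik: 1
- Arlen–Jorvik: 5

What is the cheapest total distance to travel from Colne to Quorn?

Running Dijkstra from Colne:
Colne: 0
Jorvik: 1  (via Colne)
Neston: 3  (via Colne)
Selby: 6  (via Jorvik)
Arlen: 6  (via Jorvik)
Quorn: 13  (via Arlen)
Shortest route: Colne → Jorvik → Arlen → Quorn = 13 km.

13 km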